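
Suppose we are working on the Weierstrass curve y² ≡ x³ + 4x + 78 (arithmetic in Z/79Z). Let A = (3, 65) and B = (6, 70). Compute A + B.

(3, 65) + (6, 70). λ = (70 - 65)/(6 - 3) ≡ 5/3 mod 79. 3⁻¹ ≡ 53 (mod 79), so λ ≡ 28.
  x = λ² - 3 - 6 = 784 - 9 ≡ 64; y = λ·(3 - 64) - 65 ≡ 44. → (64, 44)

(64, 44)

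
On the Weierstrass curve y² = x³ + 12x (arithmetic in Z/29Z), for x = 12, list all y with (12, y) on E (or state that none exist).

4, 25

x³ + 12x + 0 = 1872 ≡ 16 (mod 29).
Square roots of 16 mod 29: 4 and 25 (since 4² = 16 ≡ 16).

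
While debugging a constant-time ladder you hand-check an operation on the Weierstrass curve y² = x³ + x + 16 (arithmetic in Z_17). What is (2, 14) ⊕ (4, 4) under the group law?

(2, 3)

(2, 14) + (4, 4). λ = (4 - 14)/(4 - 2) ≡ 7/2 mod 17. 2⁻¹ ≡ 9 (mod 17) since 2·9 = 18 ≡ 1, so λ ≡ 12.
  x = λ² - 2 - 4 = 144 - 6 ≡ 2; y = λ·(2 - 2) - 14 ≡ 3. → (2, 3)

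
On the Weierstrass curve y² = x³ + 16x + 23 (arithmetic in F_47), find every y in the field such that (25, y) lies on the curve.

16, 31

x³ + 16x + 23 = 16048 ≡ 21 (mod 47).
Square roots of 21 mod 47: 16 and 31 (since 16² = 256 ≡ 21).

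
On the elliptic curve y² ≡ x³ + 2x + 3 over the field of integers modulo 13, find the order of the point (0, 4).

9

2P: tangent at (0, 4): λ = (3·0² + 2)/(2·4) ≡ 2/8. 8⁻¹ ≡ 5 (mod 13) since 8·5 = 40 ≡ 1, so λ ≡ 2·5 ≡ 10.
  x = λ² - 0 - 0 = 100 - 0 ≡ 9; y = λ·(0 - 9) - 4 ≡ 10. → (9, 10)
3P: (9, 10) + (0, 4). λ = (4 - 10)/(0 - 9) ≡ 7/4 mod 13. 4⁻¹ ≡ 10 (mod 13) since 4·10 = 40 ≡ 1, so λ ≡ 5.
  x = λ² - 9 - 0 = 25 - 9 ≡ 3; y = λ·(9 - 3) - 10 ≡ 7. → (3, 7)
4P: (3, 7) + (0, 4). λ = (4 - 7)/(0 - 3) ≡ 10/10 mod 13. 10⁻¹ ≡ 4 (mod 13), so λ ≡ 1.
  x = λ² - 3 - 0 = 1 - 3 ≡ 11; y = λ·(3 - 11) - 7 ≡ 11. → (11, 11)
5P: (11, 11) + (0, 4). λ = (4 - 11)/(0 - 11) ≡ 6/2 mod 13. 2⁻¹ ≡ 7 (mod 13) since 2·7 = 14 ≡ 1, so λ ≡ 3.
  x = λ² - 11 - 0 = 9 - 11 ≡ 11; y = λ·(11 - 11) - 11 ≡ 2. → (11, 2)
6P: (11, 2) + (0, 4). λ = (4 - 2)/(0 - 11) ≡ 2/2 mod 13. 2⁻¹ ≡ 7 (mod 13), so λ ≡ 1.
  x = λ² - 11 - 0 = 1 - 11 ≡ 3; y = λ·(11 - 3) - 2 ≡ 6. → (3, 6)
7P: (3, 6) + (0, 4). λ = (4 - 6)/(0 - 3) ≡ 11/10 mod 13. 10⁻¹ ≡ 4 (mod 13) since 10·4 = 40 ≡ 1, so λ ≡ 5.
  x = λ² - 3 - 0 = 25 - 3 ≡ 9; y = λ·(3 - 9) - 6 ≡ 3. → (9, 3)
8P: (9, 3) + (0, 4). λ = (4 - 3)/(0 - 9) ≡ 1/4 mod 13. 4⁻¹ ≡ 10 (mod 13), so λ ≡ 10.
  x = λ² - 9 - 0 = 100 - 9 ≡ 0; y = λ·(9 - 0) - 3 ≡ 9. → (0, 9)
9P: (0, 9) + (0, 4): same x and y₁ ≡ -y₂, so the sum is O.
9P = O, so the order is 9.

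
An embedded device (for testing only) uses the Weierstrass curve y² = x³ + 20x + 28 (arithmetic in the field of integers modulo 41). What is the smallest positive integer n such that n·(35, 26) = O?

7

2P: tangent at (35, 26): λ = (3·35² + 20)/(2·26) ≡ 5/11. 11⁻¹ ≡ 15 (mod 41), so λ ≡ 5·15 ≡ 34.
  x = λ² - 35 - 35 = 1156 - 70 ≡ 20; y = λ·(35 - 20) - 26 ≡ 33. → (20, 33)
3P: (20, 33) + (35, 26). λ = (26 - 33)/(35 - 20) ≡ 34/15 mod 41. 15⁻¹ ≡ 11 (mod 41) since 15·11 = 165 ≡ 1, so λ ≡ 5.
  x = λ² - 20 - 35 = 25 - 55 ≡ 11; y = λ·(20 - 11) - 33 ≡ 12. → (11, 12)
4P: (11, 12) + (35, 26). λ = (26 - 12)/(35 - 11) ≡ 14/24 mod 41. 24⁻¹ ≡ 12 (mod 41), so λ ≡ 4.
  x = λ² - 11 - 35 = 16 - 46 ≡ 11; y = λ·(11 - 11) - 12 ≡ 29. → (11, 29)
5P: (11, 29) + (35, 26). λ = (26 - 29)/(35 - 11) ≡ 38/24 mod 41. 24⁻¹ ≡ 12 (mod 41) since 24·12 = 288 ≡ 1, so λ ≡ 5.
  x = λ² - 11 - 35 = 25 - 46 ≡ 20; y = λ·(11 - 20) - 29 ≡ 8. → (20, 8)
6P: (20, 8) + (35, 26). λ = (26 - 8)/(35 - 20) ≡ 18/15 mod 41. 15⁻¹ ≡ 11 (mod 41), so λ ≡ 34.
  x = λ² - 20 - 35 = 1156 - 55 ≡ 35; y = λ·(20 - 35) - 8 ≡ 15. → (35, 15)
7P: (35, 15) + (35, 26): same x and y₁ ≡ -y₂, so the sum is O.
7P = O, so the order is 7.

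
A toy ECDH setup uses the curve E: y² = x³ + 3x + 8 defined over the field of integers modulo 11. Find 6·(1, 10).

Write G = (1, 10).
Repeated addition: build up to 6G.
2G: tangent at (1, 10): λ = (3·1² + 3)/(2·10) ≡ 6/9. 9⁻¹ ≡ 5 (mod 11), so λ ≡ 6·5 ≡ 8.
  x = λ² - 1 - 1 = 64 - 2 ≡ 7; y = λ·(1 - 7) - 10 ≡ 8. → (7, 8)
3G: (7, 8) + (1, 10). λ = (10 - 8)/(1 - 7) ≡ 2/5 mod 11. 5⁻¹ ≡ 9 (mod 11) since 5·9 = 45 ≡ 1, so λ ≡ 7.
  x = λ² - 7 - 1 = 49 - 8 ≡ 8; y = λ·(7 - 8) - 8 ≡ 7. → (8, 7)
4G: (8, 7) + (1, 10). λ = (10 - 7)/(1 - 8) ≡ 3/4 mod 11. 4⁻¹ ≡ 3 (mod 11), so λ ≡ 9.
  x = λ² - 8 - 1 = 81 - 9 ≡ 6; y = λ·(8 - 6) - 7 ≡ 0. → (6, 0)
5G: (6, 0) + (1, 10). λ = (10 - 0)/(1 - 6) ≡ 10/6 mod 11. 6⁻¹ ≡ 2 (mod 11), so λ ≡ 9.
  x = λ² - 6 - 1 = 81 - 7 ≡ 8; y = λ·(6 - 8) - 0 ≡ 4. → (8, 4)
6G: (8, 4) + (1, 10). λ = (10 - 4)/(1 - 8) ≡ 6/4 mod 11. 4⁻¹ ≡ 3 (mod 11), so λ ≡ 7.
  x = λ² - 8 - 1 = 49 - 9 ≡ 7; y = λ·(8 - 7) - 4 ≡ 3. → (7, 3)

(7, 3)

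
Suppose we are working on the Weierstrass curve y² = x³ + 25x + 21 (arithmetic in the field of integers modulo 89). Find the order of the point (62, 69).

2P: tangent at (62, 69): λ = (3·62² + 25)/(2·69) ≡ 76/49. 49⁻¹ ≡ 20 (mod 89), so λ ≡ 76·20 ≡ 7.
  x = λ² - 62 - 62 = 49 - 124 ≡ 14; y = λ·(62 - 14) - 69 ≡ 0. → (14, 0)
3P: (14, 0) + (62, 69). λ = (69 - 0)/(62 - 14) ≡ 69/48 mod 89. 48⁻¹ ≡ 13 (mod 89), so λ ≡ 7.
  x = λ² - 14 - 62 = 49 - 76 ≡ 62; y = λ·(14 - 62) - 0 ≡ 20. → (62, 20)
4P: (62, 20) + (62, 69): same x and y₁ ≡ -y₂, so the sum is O.
4P = O, so the order is 4.

4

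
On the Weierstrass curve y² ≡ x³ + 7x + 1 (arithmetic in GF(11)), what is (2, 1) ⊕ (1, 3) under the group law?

(1, 8)

(2, 1) + (1, 3). λ = (3 - 1)/(1 - 2) ≡ 2/10 mod 11. 10⁻¹ ≡ 10 (mod 11), so λ ≡ 9.
  x = λ² - 2 - 1 = 81 - 3 ≡ 1; y = λ·(2 - 1) - 1 ≡ 8. → (1, 8)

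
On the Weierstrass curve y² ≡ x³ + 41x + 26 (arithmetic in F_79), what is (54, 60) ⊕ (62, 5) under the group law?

(54, 60) + (62, 5). λ = (5 - 60)/(62 - 54) ≡ 24/8 mod 79. 8⁻¹ ≡ 10 (mod 79) since 8·10 = 80 ≡ 1, so λ ≡ 3.
  x = λ² - 54 - 62 = 9 - 116 ≡ 51; y = λ·(54 - 51) - 60 ≡ 28. → (51, 28)

(51, 28)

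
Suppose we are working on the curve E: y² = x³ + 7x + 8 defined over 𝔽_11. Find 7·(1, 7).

(10, 0)

Write G = (1, 7).
Double-and-add on 7 = (111)₂. Start with G = (1, 7) for the leading 1-bit.
double: tangent at (1, 7): λ = (3·1² + 7)/(2·7) ≡ 10/3. 3⁻¹ ≡ 4 (mod 11), so λ ≡ 10·4 ≡ 7.
  x = λ² - 1 - 1 = 49 - 2 ≡ 3; y = λ·(1 - 3) - 7 ≡ 1. → (3, 1)
add G: (3, 1) + (1, 7). λ = (7 - 1)/(1 - 3) ≡ 6/9 mod 11. 9⁻¹ ≡ 5 (mod 11), so λ ≡ 8.
  x = λ² - 3 - 1 = 64 - 4 ≡ 5; y = λ·(3 - 5) - 1 ≡ 5. → (5, 5)
double: tangent at (5, 5): λ = (3·5² + 7)/(2·5) ≡ 5/10. 10⁻¹ ≡ 10 (mod 11), so λ ≡ 5·10 ≡ 6.
  x = λ² - 5 - 5 = 36 - 10 ≡ 4; y = λ·(5 - 4) - 5 ≡ 1. → (4, 1)
add G: (4, 1) + (1, 7). λ = (7 - 1)/(1 - 4) ≡ 6/8 mod 11. 8⁻¹ ≡ 7 (mod 11), so λ ≡ 9.
  x = λ² - 4 - 1 = 81 - 5 ≡ 10; y = λ·(4 - 10) - 1 ≡ 0. → (10, 0)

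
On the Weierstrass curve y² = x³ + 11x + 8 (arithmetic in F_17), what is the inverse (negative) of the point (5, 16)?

-(5, 16) = (5, -16 mod 17) = (5, 1).

(5, 1)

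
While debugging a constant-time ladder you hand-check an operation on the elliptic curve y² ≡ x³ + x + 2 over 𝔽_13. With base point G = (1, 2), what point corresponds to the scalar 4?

O

Repeated addition: build up to 4G.
2G: tangent at (1, 2): λ = (3·1² + 1)/(2·2) ≡ 4/4. 4⁻¹ ≡ 10 (mod 13), so λ ≡ 4·10 ≡ 1.
  x = λ² - 1 - 1 = 1 - 2 ≡ 12; y = λ·(1 - 12) - 2 ≡ 0. → (12, 0)
3G: (12, 0) + (1, 2). λ = (2 - 0)/(1 - 12) ≡ 2/2 mod 13. 2⁻¹ ≡ 7 (mod 13), so λ ≡ 1.
  x = λ² - 12 - 1 = 1 - 13 ≡ 1; y = λ·(12 - 1) - 0 ≡ 11. → (1, 11)
4G: (1, 11) + (1, 2): same x and y₁ ≡ -y₂, so the sum is O.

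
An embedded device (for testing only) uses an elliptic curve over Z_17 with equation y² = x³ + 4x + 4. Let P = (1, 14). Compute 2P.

(14, 4)

tangent at (1, 14): λ = (3·1² + 4)/(2·14) ≡ 7/11. 11⁻¹ ≡ 14 (mod 17), so λ ≡ 7·14 ≡ 13.
  x = λ² - 1 - 1 = 169 - 2 ≡ 14; y = λ·(1 - 14) - 14 ≡ 4. → (14, 4)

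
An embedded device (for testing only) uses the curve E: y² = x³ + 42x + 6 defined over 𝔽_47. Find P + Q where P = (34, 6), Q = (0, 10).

(27, 7)

(34, 6) + (0, 10). λ = (10 - 6)/(0 - 34) ≡ 4/13 mod 47. 13⁻¹ ≡ 29 (mod 47) since 13·29 = 377 ≡ 1, so λ ≡ 22.
  x = λ² - 34 - 0 = 484 - 34 ≡ 27; y = λ·(34 - 27) - 6 ≡ 7. → (27, 7)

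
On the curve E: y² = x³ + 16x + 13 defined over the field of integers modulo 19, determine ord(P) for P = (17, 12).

7

2P: tangent at (17, 12): λ = (3·17² + 16)/(2·12) ≡ 9/5. 5⁻¹ ≡ 4 (mod 19) since 5·4 = 20 ≡ 1, so λ ≡ 9·4 ≡ 17.
  x = λ² - 17 - 17 = 289 - 34 ≡ 8; y = λ·(17 - 8) - 12 ≡ 8. → (8, 8)
3P: (8, 8) + (17, 12). λ = (12 - 8)/(17 - 8) ≡ 4/9 mod 19. 9⁻¹ ≡ 17 (mod 19), so λ ≡ 11.
  x = λ² - 8 - 17 = 121 - 25 ≡ 1; y = λ·(8 - 1) - 8 ≡ 12. → (1, 12)
4P: (1, 12) + (17, 12). λ = (12 - 12)/(17 - 1) ≡ 0/16 mod 19. 16⁻¹ ≡ 6 (mod 19), so λ ≡ 0.
  x = λ² - 1 - 17 = 0 - 18 ≡ 1; y = λ·(1 - 1) - 12 ≡ 7. → (1, 7)
5P: (1, 7) + (17, 12). λ = (12 - 7)/(17 - 1) ≡ 5/16 mod 19. 16⁻¹ ≡ 6 (mod 19) since 16·6 = 96 ≡ 1, so λ ≡ 11.
  x = λ² - 1 - 17 = 121 - 18 ≡ 8; y = λ·(1 - 8) - 7 ≡ 11. → (8, 11)
6P: (8, 11) + (17, 12). λ = (12 - 11)/(17 - 8) ≡ 1/9 mod 19. 9⁻¹ ≡ 17 (mod 19), so λ ≡ 17.
  x = λ² - 8 - 17 = 289 - 25 ≡ 17; y = λ·(8 - 17) - 11 ≡ 7. → (17, 7)
7P: (17, 7) + (17, 12): same x and y₁ ≡ -y₂, so the sum is O.
7P = O, so the order is 7.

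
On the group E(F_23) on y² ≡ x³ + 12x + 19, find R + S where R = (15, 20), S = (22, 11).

(13, 7)

(15, 20) + (22, 11). λ = (11 - 20)/(22 - 15) ≡ 14/7 mod 23. 7⁻¹ ≡ 10 (mod 23), so λ ≡ 2.
  x = λ² - 15 - 22 = 4 - 37 ≡ 13; y = λ·(15 - 13) - 20 ≡ 7. → (13, 7)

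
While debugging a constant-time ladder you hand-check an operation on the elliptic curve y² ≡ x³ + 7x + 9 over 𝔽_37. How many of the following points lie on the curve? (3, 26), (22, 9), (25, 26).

(3, 26): 26² ≡ 10, rhs ≡ 20 → off.
(22, 9): 9² ≡ 7, rhs ≡ 7 → on.
(25, 26): 26² ≡ 10, rhs ≡ 10 → on.

2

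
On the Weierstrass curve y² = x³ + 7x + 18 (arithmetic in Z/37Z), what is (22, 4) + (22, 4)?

(34, 9)

tangent at (22, 4): λ = (3·22² + 7)/(2·4) ≡ 16/8. 8⁻¹ ≡ 14 (mod 37) since 8·14 = 112 ≡ 1, so λ ≡ 16·14 ≡ 2.
  x = λ² - 22 - 22 = 4 - 44 ≡ 34; y = λ·(22 - 34) - 4 ≡ 9. → (34, 9)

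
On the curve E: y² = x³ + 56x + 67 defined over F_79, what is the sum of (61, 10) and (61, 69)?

The two points share x = 61 and their y-coordinates satisfy 10 + 69 ≡ 0 (mod 79), so they are inverses. Their sum is 𝒪.

O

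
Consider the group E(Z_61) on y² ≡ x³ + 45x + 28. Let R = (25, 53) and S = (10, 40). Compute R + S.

(25, 53) + (10, 40). λ = (40 - 53)/(10 - 25) ≡ 48/46 mod 61. 46⁻¹ ≡ 4 (mod 61) since 46·4 = 184 ≡ 1, so λ ≡ 9.
  x = λ² - 25 - 10 = 81 - 35 ≡ 46; y = λ·(25 - 46) - 53 ≡ 2. → (46, 2)

(46, 2)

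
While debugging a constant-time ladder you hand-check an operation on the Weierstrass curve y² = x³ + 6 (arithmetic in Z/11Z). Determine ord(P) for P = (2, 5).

12

2P: tangent at (2, 5): λ = (3·2² + 0)/(2·5) ≡ 1/10. 10⁻¹ ≡ 10 (mod 11) since 10·10 = 100 ≡ 1, so λ ≡ 1·10 ≡ 10.
  x = λ² - 2 - 2 = 100 - 4 ≡ 8; y = λ·(2 - 8) - 5 ≡ 1. → (8, 1)
3P: (8, 1) + (2, 5). λ = (5 - 1)/(2 - 8) ≡ 4/5 mod 11. 5⁻¹ ≡ 9 (mod 11) since 5·9 = 45 ≡ 1, so λ ≡ 3.
  x = λ² - 8 - 2 = 9 - 10 ≡ 10; y = λ·(8 - 10) - 1 ≡ 4. → (10, 4)
4P: (10, 4) + (2, 5). λ = (5 - 4)/(2 - 10) ≡ 1/3 mod 11. 3⁻¹ ≡ 4 (mod 11), so λ ≡ 4.
  x = λ² - 10 - 2 = 16 - 12 ≡ 4; y = λ·(10 - 4) - 4 ≡ 9. → (4, 9)
5P: (4, 9) + (2, 5). λ = (5 - 9)/(2 - 4) ≡ 7/9 mod 11. 9⁻¹ ≡ 5 (mod 11) since 9·5 = 45 ≡ 1, so λ ≡ 2.
  x = λ² - 4 - 2 = 4 - 6 ≡ 9; y = λ·(4 - 9) - 9 ≡ 3. → (9, 3)
6P: (9, 3) + (2, 5). λ = (5 - 3)/(2 - 9) ≡ 2/4 mod 11. 4⁻¹ ≡ 3 (mod 11) since 4·3 = 12 ≡ 1, so λ ≡ 6.
  x = λ² - 9 - 2 = 36 - 11 ≡ 3; y = λ·(9 - 3) - 3 ≡ 0. → (3, 0)
7P: (3, 0) + (2, 5). λ = (5 - 0)/(2 - 3) ≡ 5/10 mod 11. 10⁻¹ ≡ 10 (mod 11) since 10·10 = 100 ≡ 1, so λ ≡ 6.
  x = λ² - 3 - 2 = 36 - 5 ≡ 9; y = λ·(3 - 9) - 0 ≡ 8. → (9, 8)
8P: (9, 8) + (2, 5). λ = (5 - 8)/(2 - 9) ≡ 8/4 mod 11. 4⁻¹ ≡ 3 (mod 11) since 4·3 = 12 ≡ 1, so λ ≡ 2.
  x = λ² - 9 - 2 = 4 - 11 ≡ 4; y = λ·(9 - 4) - 8 ≡ 2. → (4, 2)
9P: (4, 2) + (2, 5). λ = (5 - 2)/(2 - 4) ≡ 3/9 mod 11. 9⁻¹ ≡ 5 (mod 11), so λ ≡ 4.
  x = λ² - 4 - 2 = 16 - 6 ≡ 10; y = λ·(4 - 10) - 2 ≡ 7. → (10, 7)
10P: (10, 7) + (2, 5). λ = (5 - 7)/(2 - 10) ≡ 9/3 mod 11. 3⁻¹ ≡ 4 (mod 11) since 3·4 = 12 ≡ 1, so λ ≡ 3.
  x = λ² - 10 - 2 = 9 - 12 ≡ 8; y = λ·(10 - 8) - 7 ≡ 10. → (8, 10)
11P: (8, 10) + (2, 5). λ = (5 - 10)/(2 - 8) ≡ 6/5 mod 11. 5⁻¹ ≡ 9 (mod 11) since 5·9 = 45 ≡ 1, so λ ≡ 10.
  x = λ² - 8 - 2 = 100 - 10 ≡ 2; y = λ·(8 - 2) - 10 ≡ 6. → (2, 6)
12P: (2, 6) + (2, 5): same x and y₁ ≡ -y₂, so the sum is O.
12P = O, so the order is 12.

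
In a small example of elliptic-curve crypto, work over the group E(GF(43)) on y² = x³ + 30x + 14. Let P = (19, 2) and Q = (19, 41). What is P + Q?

O

The two points share x = 19 and their y-coordinates satisfy 2 + 41 ≡ 0 (mod 43), so they are inverses. Their sum is O.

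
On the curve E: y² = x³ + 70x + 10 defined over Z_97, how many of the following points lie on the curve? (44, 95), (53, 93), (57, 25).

3

(44, 95): 95² ≡ 4, rhs ≡ 4 → on.
(53, 93): 93² ≡ 16, rhs ≡ 16 → on.
(57, 25): 25² ≡ 43, rhs ≡ 43 → on.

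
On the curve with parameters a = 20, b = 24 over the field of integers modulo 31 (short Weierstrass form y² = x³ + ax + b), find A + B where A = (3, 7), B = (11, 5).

(3, 7) + (11, 5). λ = (5 - 7)/(11 - 3) ≡ 29/8 mod 31. 8⁻¹ ≡ 4 (mod 31), so λ ≡ 23.
  x = λ² - 3 - 11 = 529 - 14 ≡ 19; y = λ·(3 - 19) - 7 ≡ 28. → (19, 28)

(19, 28)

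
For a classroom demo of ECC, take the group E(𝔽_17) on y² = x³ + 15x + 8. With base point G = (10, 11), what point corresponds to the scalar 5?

Double-and-add on 5 = (101)₂. Start with G = (10, 11) for the leading 1-bit.
double: tangent at (10, 11): λ = (3·10² + 15)/(2·11) ≡ 9/5. 5⁻¹ ≡ 7 (mod 17), so λ ≡ 9·7 ≡ 12.
  x = λ² - 10 - 10 = 144 - 20 ≡ 5; y = λ·(10 - 5) - 11 ≡ 15. → (5, 15)
double: tangent at (5, 15): λ = (3·5² + 15)/(2·15) ≡ 5/13. 13⁻¹ ≡ 4 (mod 17), so λ ≡ 5·4 ≡ 3.
  x = λ² - 5 - 5 = 9 - 10 ≡ 16; y = λ·(5 - 16) - 15 ≡ 3. → (16, 3)
add G: (16, 3) + (10, 11). λ = (11 - 3)/(10 - 16) ≡ 8/11 mod 17. 11⁻¹ ≡ 14 (mod 17) since 11·14 = 154 ≡ 1, so λ ≡ 10.
  x = λ² - 16 - 10 = 100 - 26 ≡ 6; y = λ·(16 - 6) - 3 ≡ 12. → (6, 12)

(6, 12)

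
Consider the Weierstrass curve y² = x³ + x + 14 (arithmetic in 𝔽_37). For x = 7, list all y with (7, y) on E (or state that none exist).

x³ + 1x + 14 = 364 ≡ 31 (mod 37).
31 is a non-residue mod 37; no y exists.

none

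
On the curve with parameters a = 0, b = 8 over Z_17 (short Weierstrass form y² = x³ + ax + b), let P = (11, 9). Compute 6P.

Double-and-add on 6 = (110)₂. Start with P = (11, 9) for the leading 1-bit.
double: tangent at (11, 9): λ = (3·11² + 0)/(2·9) ≡ 6/1. 1⁻¹ ≡ 1 (mod 17), so λ ≡ 6·1 ≡ 6.
  x = λ² - 11 - 11 = 36 - 22 ≡ 14; y = λ·(11 - 14) - 9 ≡ 7. → (14, 7)
add P: (14, 7) + (11, 9). λ = (9 - 7)/(11 - 14) ≡ 2/14 mod 17. 14⁻¹ ≡ 11 (mod 17), so λ ≡ 5.
  x = λ² - 14 - 11 = 25 - 25 ≡ 0; y = λ·(14 - 0) - 7 ≡ 12. → (0, 12)
double: tangent at (0, 12): λ = (3·0² + 0)/(2·12) ≡ 0/7. 7⁻¹ ≡ 5 (mod 17), so λ ≡ 0·5 ≡ 0.
  x = λ² - 0 - 0 = 0 - 0 ≡ 0; y = λ·(0 - 0) - 12 ≡ 5. → (0, 5)

(0, 5)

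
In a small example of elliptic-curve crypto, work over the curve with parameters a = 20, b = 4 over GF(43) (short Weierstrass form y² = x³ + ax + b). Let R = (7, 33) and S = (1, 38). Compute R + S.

(13, 15)

(7, 33) + (1, 38). λ = (38 - 33)/(1 - 7) ≡ 5/37 mod 43. 37⁻¹ ≡ 7 (mod 43) since 37·7 = 259 ≡ 1, so λ ≡ 35.
  x = λ² - 7 - 1 = 1225 - 8 ≡ 13; y = λ·(7 - 13) - 33 ≡ 15. → (13, 15)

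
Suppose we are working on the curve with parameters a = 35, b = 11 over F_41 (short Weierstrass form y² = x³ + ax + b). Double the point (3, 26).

(40, 4)

tangent at (3, 26): λ = (3·3² + 35)/(2·26) ≡ 21/11. 11⁻¹ ≡ 15 (mod 41) since 11·15 = 165 ≡ 1, so λ ≡ 21·15 ≡ 28.
  x = λ² - 3 - 3 = 784 - 6 ≡ 40; y = λ·(3 - 40) - 26 ≡ 4. → (40, 4)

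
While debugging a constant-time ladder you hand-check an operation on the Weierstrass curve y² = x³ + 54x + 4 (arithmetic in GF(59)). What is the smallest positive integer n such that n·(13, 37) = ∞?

2P: tangent at (13, 37): λ = (3·13² + 54)/(2·37) ≡ 30/15. 15⁻¹ ≡ 4 (mod 59), so λ ≡ 30·4 ≡ 2.
  x = λ² - 13 - 13 = 4 - 26 ≡ 37; y = λ·(13 - 37) - 37 ≡ 33. → (37, 33)
3P: (37, 33) + (13, 37). λ = (37 - 33)/(13 - 37) ≡ 4/35 mod 59. 35⁻¹ ≡ 27 (mod 59) since 35·27 = 945 ≡ 1, so λ ≡ 49.
  x = λ² - 37 - 13 = 2401 - 50 ≡ 50; y = λ·(37 - 50) - 33 ≡ 38. → (50, 38)
4P: (50, 38) + (13, 37). λ = (37 - 38)/(13 - 50) ≡ 58/22 mod 59. 22⁻¹ ≡ 51 (mod 59), so λ ≡ 8.
  x = λ² - 50 - 13 = 64 - 63 ≡ 1; y = λ·(50 - 1) - 38 ≡ 0. → (1, 0)
5P: (1, 0) + (13, 37). λ = (37 - 0)/(13 - 1) ≡ 37/12 mod 59. 12⁻¹ ≡ 5 (mod 59), so λ ≡ 8.
  x = λ² - 1 - 13 = 64 - 14 ≡ 50; y = λ·(1 - 50) - 0 ≡ 21. → (50, 21)
6P: (50, 21) + (13, 37). λ = (37 - 21)/(13 - 50) ≡ 16/22 mod 59. 22⁻¹ ≡ 51 (mod 59), so λ ≡ 49.
  x = λ² - 50 - 13 = 2401 - 63 ≡ 37; y = λ·(50 - 37) - 21 ≡ 26. → (37, 26)
7P: (37, 26) + (13, 37). λ = (37 - 26)/(13 - 37) ≡ 11/35 mod 59. 35⁻¹ ≡ 27 (mod 59), so λ ≡ 2.
  x = λ² - 37 - 13 = 4 - 50 ≡ 13; y = λ·(37 - 13) - 26 ≡ 22. → (13, 22)
8P: (13, 22) + (13, 37): same x and y₁ ≡ -y₂, so the sum is ∞.
8P = ∞, so the order is 8.

8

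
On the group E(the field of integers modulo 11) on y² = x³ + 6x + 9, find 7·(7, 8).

Write Q = (7, 8).
Double-and-add on 7 = (111)₂. Start with Q = (7, 8) for the leading 1-bit.
double: tangent at (7, 8): λ = (3·7² + 6)/(2·8) ≡ 10/5. 5⁻¹ ≡ 9 (mod 11), so λ ≡ 10·9 ≡ 2.
  x = λ² - 7 - 7 = 4 - 14 ≡ 1; y = λ·(7 - 1) - 8 ≡ 4. → (1, 4)
add Q: (1, 4) + (7, 8). λ = (8 - 4)/(7 - 1) ≡ 4/6 mod 11. 6⁻¹ ≡ 2 (mod 11), so λ ≡ 8.
  x = λ² - 1 - 7 = 64 - 8 ≡ 1; y = λ·(1 - 1) - 4 ≡ 7. → (1, 7)
double: tangent at (1, 7): λ = (3·1² + 6)/(2·7) ≡ 9/3. 3⁻¹ ≡ 4 (mod 11) since 3·4 = 12 ≡ 1, so λ ≡ 9·4 ≡ 3.
  x = λ² - 1 - 1 = 9 - 2 ≡ 7; y = λ·(1 - 7) - 7 ≡ 8. → (7, 8)
add Q: tangent at (7, 8): λ = (3·7² + 6)/(2·8) ≡ 10/5. 5⁻¹ ≡ 9 (mod 11), so λ ≡ 10·9 ≡ 2.
  x = λ² - 7 - 7 = 4 - 14 ≡ 1; y = λ·(7 - 1) - 8 ≡ 4. → (1, 4)

(1, 4)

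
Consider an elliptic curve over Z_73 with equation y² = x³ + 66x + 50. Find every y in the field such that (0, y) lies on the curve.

x³ + 66x + 50 = 50 ≡ 50 (mod 73).
Square roots of 50 mod 73: 14 and 59 (since 14² = 196 ≡ 50).

14, 59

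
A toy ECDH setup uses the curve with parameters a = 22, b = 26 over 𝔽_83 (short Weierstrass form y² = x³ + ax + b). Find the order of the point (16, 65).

10

2P: tangent at (16, 65): λ = (3·16² + 22)/(2·65) ≡ 43/47. 47⁻¹ ≡ 53 (mod 83) since 47·53 = 2491 ≡ 1, so λ ≡ 43·53 ≡ 38.
  x = λ² - 16 - 16 = 1444 - 32 ≡ 1; y = λ·(16 - 1) - 65 ≡ 7. → (1, 7)
3P: (1, 7) + (16, 65). λ = (65 - 7)/(16 - 1) ≡ 58/15 mod 83. 15⁻¹ ≡ 72 (mod 83), so λ ≡ 26.
  x = λ² - 1 - 16 = 676 - 17 ≡ 78; y = λ·(1 - 78) - 7 ≡ 66. → (78, 66)
4P: (78, 66) + (16, 65). λ = (65 - 66)/(16 - 78) ≡ 82/21 mod 83. 21⁻¹ ≡ 4 (mod 83), so λ ≡ 79.
  x = λ² - 78 - 16 = 6241 - 94 ≡ 5; y = λ·(78 - 5) - 66 ≡ 57. → (5, 57)
5P: (5, 57) + (16, 65). λ = (65 - 57)/(16 - 5) ≡ 8/11 mod 83. 11⁻¹ ≡ 68 (mod 83), so λ ≡ 46.
  x = λ² - 5 - 16 = 2116 - 21 ≡ 20; y = λ·(5 - 20) - 57 ≡ 0. → (20, 0)
6P: (20, 0) + (16, 65). λ = (65 - 0)/(16 - 20) ≡ 65/79 mod 83. 79⁻¹ ≡ 62 (mod 83) since 79·62 = 4898 ≡ 1, so λ ≡ 46.
  x = λ² - 20 - 16 = 2116 - 36 ≡ 5; y = λ·(20 - 5) - 0 ≡ 26. → (5, 26)
7P: (5, 26) + (16, 65). λ = (65 - 26)/(16 - 5) ≡ 39/11 mod 83. 11⁻¹ ≡ 68 (mod 83), so λ ≡ 79.
  x = λ² - 5 - 16 = 6241 - 21 ≡ 78; y = λ·(5 - 78) - 26 ≡ 17. → (78, 17)
8P: (78, 17) + (16, 65). λ = (65 - 17)/(16 - 78) ≡ 48/21 mod 83. 21⁻¹ ≡ 4 (mod 83) since 21·4 = 84 ≡ 1, so λ ≡ 26.
  x = λ² - 78 - 16 = 676 - 94 ≡ 1; y = λ·(78 - 1) - 17 ≡ 76. → (1, 76)
9P: (1, 76) + (16, 65). λ = (65 - 76)/(16 - 1) ≡ 72/15 mod 83. 15⁻¹ ≡ 72 (mod 83), so λ ≡ 38.
  x = λ² - 1 - 16 = 1444 - 17 ≡ 16; y = λ·(1 - 16) - 76 ≡ 18. → (16, 18)
10P: (16, 18) + (16, 65): same x and y₁ ≡ -y₂, so the sum is O.
10P = O, so the order is 10.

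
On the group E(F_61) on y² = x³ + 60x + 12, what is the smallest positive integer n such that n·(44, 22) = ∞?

2P: tangent at (44, 22): λ = (3·44² + 60)/(2·22) ≡ 12/44. 44⁻¹ ≡ 43 (mod 61), so λ ≡ 12·43 ≡ 28.
  x = λ² - 44 - 44 = 784 - 88 ≡ 25; y = λ·(44 - 25) - 22 ≡ 22. → (25, 22)
3P: (25, 22) + (44, 22). λ = (22 - 22)/(44 - 25) ≡ 0/19 mod 61. 19⁻¹ ≡ 45 (mod 61), so λ ≡ 0.
  x = λ² - 25 - 44 = 0 - 69 ≡ 53; y = λ·(25 - 53) - 22 ≡ 39. → (53, 39)
4P: (53, 39) + (44, 22). λ = (22 - 39)/(44 - 53) ≡ 44/52 mod 61. 52⁻¹ ≡ 27 (mod 61) since 52·27 = 1404 ≡ 1, so λ ≡ 29.
  x = λ² - 53 - 44 = 841 - 97 ≡ 12; y = λ·(53 - 12) - 39 ≡ 52. → (12, 52)
5P: (12, 52) + (44, 22). λ = (22 - 52)/(44 - 12) ≡ 31/32 mod 61. 32⁻¹ ≡ 21 (mod 61) since 32·21 = 672 ≡ 1, so λ ≡ 41.
  x = λ² - 12 - 44 = 1681 - 56 ≡ 39; y = λ·(12 - 39) - 52 ≡ 0. → (39, 0)
6P: (39, 0) + (44, 22). λ = (22 - 0)/(44 - 39) ≡ 22/5 mod 61. 5⁻¹ ≡ 49 (mod 61) since 5·49 = 245 ≡ 1, so λ ≡ 41.
  x = λ² - 39 - 44 = 1681 - 83 ≡ 12; y = λ·(39 - 12) - 0 ≡ 9. → (12, 9)
7P: (12, 9) + (44, 22). λ = (22 - 9)/(44 - 12) ≡ 13/32 mod 61. 32⁻¹ ≡ 21 (mod 61) since 32·21 = 672 ≡ 1, so λ ≡ 29.
  x = λ² - 12 - 44 = 841 - 56 ≡ 53; y = λ·(12 - 53) - 9 ≡ 22. → (53, 22)
8P: (53, 22) + (44, 22). λ = (22 - 22)/(44 - 53) ≡ 0/52 mod 61. 52⁻¹ ≡ 27 (mod 61) since 52·27 = 1404 ≡ 1, so λ ≡ 0.
  x = λ² - 53 - 44 = 0 - 97 ≡ 25; y = λ·(53 - 25) - 22 ≡ 39. → (25, 39)
9P: (25, 39) + (44, 22). λ = (22 - 39)/(44 - 25) ≡ 44/19 mod 61. 19⁻¹ ≡ 45 (mod 61), so λ ≡ 28.
  x = λ² - 25 - 44 = 784 - 69 ≡ 44; y = λ·(25 - 44) - 39 ≡ 39. → (44, 39)
10P: (44, 39) + (44, 22): same x and y₁ ≡ -y₂, so the sum is ∞.
10P = ∞, so the order is 10.

10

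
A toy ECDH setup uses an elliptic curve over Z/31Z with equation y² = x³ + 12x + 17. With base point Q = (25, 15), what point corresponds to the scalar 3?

Repeated addition: build up to 3Q.
2Q: tangent at (25, 15): λ = (3·25² + 12)/(2·15) ≡ 27/30. 30⁻¹ ≡ 30 (mod 31) since 30·30 = 900 ≡ 1, so λ ≡ 27·30 ≡ 4.
  x = λ² - 25 - 25 = 16 - 50 ≡ 28; y = λ·(25 - 28) - 15 ≡ 4. → (28, 4)
3Q: (28, 4) + (25, 15). λ = (15 - 4)/(25 - 28) ≡ 11/28 mod 31. 28⁻¹ ≡ 10 (mod 31) since 28·10 = 280 ≡ 1, so λ ≡ 17.
  x = λ² - 28 - 25 = 289 - 53 ≡ 19; y = λ·(28 - 19) - 4 ≡ 25. → (19, 25)

(19, 25)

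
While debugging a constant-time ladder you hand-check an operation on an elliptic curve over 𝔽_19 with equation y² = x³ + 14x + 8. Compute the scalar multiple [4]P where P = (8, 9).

(6, 17)

Repeated addition: build up to 4P.
2P: tangent at (8, 9): λ = (3·8² + 14)/(2·9) ≡ 16/18. 18⁻¹ ≡ 18 (mod 19), so λ ≡ 16·18 ≡ 3.
  x = λ² - 8 - 8 = 9 - 16 ≡ 12; y = λ·(8 - 12) - 9 ≡ 17. → (12, 17)
3P: (12, 17) + (8, 9). λ = (9 - 17)/(8 - 12) ≡ 11/15 mod 19. 15⁻¹ ≡ 14 (mod 19), so λ ≡ 2.
  x = λ² - 12 - 8 = 4 - 20 ≡ 3; y = λ·(12 - 3) - 17 ≡ 1. → (3, 1)
4P: (3, 1) + (8, 9). λ = (9 - 1)/(8 - 3) ≡ 8/5 mod 19. 5⁻¹ ≡ 4 (mod 19) since 5·4 = 20 ≡ 1, so λ ≡ 13.
  x = λ² - 3 - 8 = 169 - 11 ≡ 6; y = λ·(3 - 6) - 1 ≡ 17. → (6, 17)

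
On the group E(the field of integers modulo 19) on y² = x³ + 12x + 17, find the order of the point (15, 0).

2P: (15, 0) + (15, 0): same x and y₁ ≡ -y₂, so the sum is ∞.
2P = ∞, so the order is 2.

2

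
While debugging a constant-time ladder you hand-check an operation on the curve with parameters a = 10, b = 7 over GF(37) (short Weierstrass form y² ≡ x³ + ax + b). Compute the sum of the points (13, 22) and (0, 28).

(13, 22) + (0, 28). λ = (28 - 22)/(0 - 13) ≡ 6/24 mod 37. 24⁻¹ ≡ 17 (mod 37), so λ ≡ 28.
  x = λ² - 13 - 0 = 784 - 13 ≡ 31; y = λ·(13 - 31) - 22 ≡ 29. → (31, 29)

(31, 29)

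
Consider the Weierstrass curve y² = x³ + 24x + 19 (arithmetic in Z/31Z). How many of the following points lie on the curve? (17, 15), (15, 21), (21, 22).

2

(17, 15): 15² ≡ 8, rhs ≡ 8 → on.
(15, 21): 21² ≡ 7, rhs ≡ 3 → off.
(21, 22): 22² ≡ 19, rhs ≡ 19 → on.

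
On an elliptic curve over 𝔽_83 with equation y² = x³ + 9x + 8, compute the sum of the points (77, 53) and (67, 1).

(59, 24)

(77, 53) + (67, 1). λ = (1 - 53)/(67 - 77) ≡ 31/73 mod 83. 73⁻¹ ≡ 58 (mod 83) since 73·58 = 4234 ≡ 1, so λ ≡ 55.
  x = λ² - 77 - 67 = 3025 - 144 ≡ 59; y = λ·(77 - 59) - 53 ≡ 24. → (59, 24)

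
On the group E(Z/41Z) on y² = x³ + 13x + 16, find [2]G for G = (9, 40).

tangent at (9, 40): λ = (3·9² + 13)/(2·40) ≡ 10/39. 39⁻¹ ≡ 20 (mod 41), so λ ≡ 10·20 ≡ 36.
  x = λ² - 9 - 9 = 1296 - 18 ≡ 7; y = λ·(9 - 7) - 40 ≡ 32. → (7, 32)

(7, 32)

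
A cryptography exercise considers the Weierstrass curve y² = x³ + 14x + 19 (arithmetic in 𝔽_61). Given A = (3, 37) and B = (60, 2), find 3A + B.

(26, 5)

First 3A:
Repeated addition: build up to 3A.
2A: tangent at (3, 37): λ = (3·3² + 14)/(2·37) ≡ 41/13. 13⁻¹ ≡ 47 (mod 61) since 13·47 = 611 ≡ 1, so λ ≡ 41·47 ≡ 36.
  x = λ² - 3 - 3 = 1296 - 6 ≡ 9; y = λ·(3 - 9) - 37 ≡ 52. → (9, 52)
3A: (9, 52) + (3, 37). λ = (37 - 52)/(3 - 9) ≡ 46/55 mod 61. 55⁻¹ ≡ 10 (mod 61), so λ ≡ 33.
  x = λ² - 9 - 3 = 1089 - 12 ≡ 40; y = λ·(9 - 40) - 52 ≡ 23. → (40, 23)
3A = (40, 23).
Finally 3A + B:
(40, 23) + (60, 2). λ = (2 - 23)/(60 - 40) ≡ 40/20 mod 61. 20⁻¹ ≡ 58 (mod 61), so λ ≡ 2.
  x = λ² - 40 - 60 = 4 - 100 ≡ 26; y = λ·(40 - 26) - 23 ≡ 5. → (26, 5)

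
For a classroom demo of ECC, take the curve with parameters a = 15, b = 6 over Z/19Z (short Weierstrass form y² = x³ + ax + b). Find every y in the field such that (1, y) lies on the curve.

x³ + 15x + 6 = 22 ≡ 3 (mod 19).
3 is a non-residue mod 19; no y exists.

none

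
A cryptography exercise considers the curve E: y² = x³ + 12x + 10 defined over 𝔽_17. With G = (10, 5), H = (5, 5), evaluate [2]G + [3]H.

First 2G:
Repeated addition: build up to 2G.
2G: tangent at (10, 5): λ = (3·10² + 12)/(2·5) ≡ 6/10. 10⁻¹ ≡ 12 (mod 17) since 10·12 = 120 ≡ 1, so λ ≡ 6·12 ≡ 4.
  x = λ² - 10 - 10 = 16 - 20 ≡ 13; y = λ·(10 - 13) - 5 ≡ 0. → (13, 0)
2G = (13, 0).
Next 3H:
Repeated addition: build up to 3H.
2H: tangent at (5, 5): λ = (3·5² + 12)/(2·5) ≡ 2/10. 10⁻¹ ≡ 12 (mod 17), so λ ≡ 2·12 ≡ 7.
  x = λ² - 5 - 5 = 49 - 10 ≡ 5; y = λ·(5 - 5) - 5 ≡ 12. → (5, 12)
3H: (5, 12) + (5, 5): same x and y₁ ≡ -y₂, so the sum is the point at infinity.
3H = the point at infinity.
Finally 2G + 3H:
(13, 0) + the point at infinity = (13, 0) (identity).

(13, 0)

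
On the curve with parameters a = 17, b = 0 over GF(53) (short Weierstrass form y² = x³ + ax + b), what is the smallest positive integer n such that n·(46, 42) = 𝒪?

10

2P: tangent at (46, 42): λ = (3·46² + 17)/(2·42) ≡ 5/31. 31⁻¹ ≡ 12 (mod 53), so λ ≡ 5·12 ≡ 7.
  x = λ² - 46 - 46 = 49 - 92 ≡ 10; y = λ·(46 - 10) - 42 ≡ 51. → (10, 51)
3P: (10, 51) + (46, 42). λ = (42 - 51)/(46 - 10) ≡ 44/36 mod 53. 36⁻¹ ≡ 28 (mod 53), so λ ≡ 13.
  x = λ² - 10 - 46 = 169 - 56 ≡ 7; y = λ·(10 - 7) - 51 ≡ 41. → (7, 41)
4P: (7, 41) + (46, 42). λ = (42 - 41)/(46 - 7) ≡ 1/39 mod 53. 39⁻¹ ≡ 34 (mod 53), so λ ≡ 34.
  x = λ² - 7 - 46 = 1156 - 53 ≡ 43; y = λ·(7 - 43) - 41 ≡ 7. → (43, 7)
5P: (43, 7) + (46, 42). λ = (42 - 7)/(46 - 43) ≡ 35/3 mod 53. 3⁻¹ ≡ 18 (mod 53) since 3·18 = 54 ≡ 1, so λ ≡ 47.
  x = λ² - 43 - 46 = 2209 - 89 ≡ 0; y = λ·(43 - 0) - 7 ≡ 0. → (0, 0)
6P: (0, 0) + (46, 42). λ = (42 - 0)/(46 - 0) ≡ 42/46 mod 53. 46⁻¹ ≡ 15 (mod 53), so λ ≡ 47.
  x = λ² - 0 - 46 = 2209 - 46 ≡ 43; y = λ·(0 - 43) - 0 ≡ 46. → (43, 46)
7P: (43, 46) + (46, 42). λ = (42 - 46)/(46 - 43) ≡ 49/3 mod 53. 3⁻¹ ≡ 18 (mod 53), so λ ≡ 34.
  x = λ² - 43 - 46 = 1156 - 89 ≡ 7; y = λ·(43 - 7) - 46 ≡ 12. → (7, 12)
8P: (7, 12) + (46, 42). λ = (42 - 12)/(46 - 7) ≡ 30/39 mod 53. 39⁻¹ ≡ 34 (mod 53) since 39·34 = 1326 ≡ 1, so λ ≡ 13.
  x = λ² - 7 - 46 = 169 - 53 ≡ 10; y = λ·(7 - 10) - 12 ≡ 2. → (10, 2)
9P: (10, 2) + (46, 42). λ = (42 - 2)/(46 - 10) ≡ 40/36 mod 53. 36⁻¹ ≡ 28 (mod 53), so λ ≡ 7.
  x = λ² - 10 - 46 = 49 - 56 ≡ 46; y = λ·(10 - 46) - 2 ≡ 11. → (46, 11)
10P: (46, 11) + (46, 42): same x and y₁ ≡ -y₂, so the sum is 𝒪.
10P = 𝒪, so the order is 10.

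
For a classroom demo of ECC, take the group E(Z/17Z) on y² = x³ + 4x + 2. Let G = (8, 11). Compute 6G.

(2, 16)

Repeated addition: build up to 6G.
2G: tangent at (8, 11): λ = (3·8² + 4)/(2·11) ≡ 9/5. 5⁻¹ ≡ 7 (mod 17), so λ ≡ 9·7 ≡ 12.
  x = λ² - 8 - 8 = 144 - 16 ≡ 9; y = λ·(8 - 9) - 11 ≡ 11. → (9, 11)
3G: (9, 11) + (8, 11). λ = (11 - 11)/(8 - 9) ≡ 0/16 mod 17. 16⁻¹ ≡ 16 (mod 17), so λ ≡ 0.
  x = λ² - 9 - 8 = 0 - 17 ≡ 0; y = λ·(9 - 0) - 11 ≡ 6. → (0, 6)
4G: (0, 6) + (8, 11). λ = (11 - 6)/(8 - 0) ≡ 5/8 mod 17. 8⁻¹ ≡ 15 (mod 17), so λ ≡ 7.
  x = λ² - 0 - 8 = 49 - 8 ≡ 7; y = λ·(0 - 7) - 6 ≡ 13. → (7, 13)
5G: (7, 13) + (8, 11). λ = (11 - 13)/(8 - 7) ≡ 15/1 mod 17. 1⁻¹ ≡ 1 (mod 17) since 1·1 = 1 ≡ 1, so λ ≡ 15.
  x = λ² - 7 - 8 = 225 - 15 ≡ 6; y = λ·(7 - 6) - 13 ≡ 2. → (6, 2)
6G: (6, 2) + (8, 11). λ = (11 - 2)/(8 - 6) ≡ 9/2 mod 17. 2⁻¹ ≡ 9 (mod 17), so λ ≡ 13.
  x = λ² - 6 - 8 = 169 - 14 ≡ 2; y = λ·(6 - 2) - 2 ≡ 16. → (2, 16)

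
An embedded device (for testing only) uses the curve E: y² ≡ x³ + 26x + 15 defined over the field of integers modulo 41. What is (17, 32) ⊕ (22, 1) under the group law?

(17, 32) + (22, 1). λ = (1 - 32)/(22 - 17) ≡ 10/5 mod 41. 5⁻¹ ≡ 33 (mod 41), so λ ≡ 2.
  x = λ² - 17 - 22 = 4 - 39 ≡ 6; y = λ·(17 - 6) - 32 ≡ 31. → (6, 31)

(6, 31)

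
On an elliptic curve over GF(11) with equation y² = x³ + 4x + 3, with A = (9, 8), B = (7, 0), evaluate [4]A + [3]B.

First 4A:
Repeated addition: build up to 4A.
2A: tangent at (9, 8): λ = (3·9² + 4)/(2·8) ≡ 5/5. 5⁻¹ ≡ 9 (mod 11) since 5·9 = 45 ≡ 1, so λ ≡ 5·9 ≡ 1.
  x = λ² - 9 - 9 = 1 - 18 ≡ 5; y = λ·(9 - 5) - 8 ≡ 7. → (5, 7)
3A: (5, 7) + (9, 8). λ = (8 - 7)/(9 - 5) ≡ 1/4 mod 11. 4⁻¹ ≡ 3 (mod 11) since 4·3 = 12 ≡ 1, so λ ≡ 3.
  x = λ² - 5 - 9 = 9 - 14 ≡ 6; y = λ·(5 - 6) - 7 ≡ 1. → (6, 1)
4A: (6, 1) + (9, 8). λ = (8 - 1)/(9 - 6) ≡ 7/3 mod 11. 3⁻¹ ≡ 4 (mod 11), so λ ≡ 6.
  x = λ² - 6 - 9 = 36 - 15 ≡ 10; y = λ·(6 - 10) - 1 ≡ 8. → (10, 8)
4A = (10, 8).
Next 3B:
Repeated addition: build up to 3B.
2B: (7, 0) + (7, 0): same x and y₁ ≡ -y₂, so the sum is ∞.
3B: ∞ + (7, 0) = (7, 0) (identity).
3B = (7, 0).
Finally 4A + 3B:
(10, 8) + (7, 0). λ = (0 - 8)/(7 - 10) ≡ 3/8 mod 11. 8⁻¹ ≡ 7 (mod 11) since 8·7 = 56 ≡ 1, so λ ≡ 10.
  x = λ² - 10 - 7 = 100 - 17 ≡ 6; y = λ·(10 - 6) - 8 ≡ 10. → (6, 10)

(6, 10)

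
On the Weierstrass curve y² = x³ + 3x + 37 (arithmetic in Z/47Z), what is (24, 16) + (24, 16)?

(2, 2)

tangent at (24, 16): λ = (3·24² + 3)/(2·16) ≡ 39/32. 32⁻¹ ≡ 25 (mod 47), so λ ≡ 39·25 ≡ 35.
  x = λ² - 24 - 24 = 1225 - 48 ≡ 2; y = λ·(24 - 2) - 16 ≡ 2. → (2, 2)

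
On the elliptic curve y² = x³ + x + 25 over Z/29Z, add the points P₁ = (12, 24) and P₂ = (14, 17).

(12, 24) + (14, 17). λ = (17 - 24)/(14 - 12) ≡ 22/2 mod 29. 2⁻¹ ≡ 15 (mod 29), so λ ≡ 11.
  x = λ² - 12 - 14 = 121 - 26 ≡ 8; y = λ·(12 - 8) - 24 ≡ 20. → (8, 20)

(8, 20)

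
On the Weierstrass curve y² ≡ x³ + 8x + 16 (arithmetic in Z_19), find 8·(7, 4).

Write Q = (7, 4).
Repeated addition: build up to 8Q.
2Q: tangent at (7, 4): λ = (3·7² + 8)/(2·4) ≡ 3/8. 8⁻¹ ≡ 12 (mod 19) since 8·12 = 96 ≡ 1, so λ ≡ 3·12 ≡ 17.
  x = λ² - 7 - 7 = 289 - 14 ≡ 9; y = λ·(7 - 9) - 4 ≡ 0. → (9, 0)
3Q: (9, 0) + (7, 4). λ = (4 - 0)/(7 - 9) ≡ 4/17 mod 19. 17⁻¹ ≡ 9 (mod 19), so λ ≡ 17.
  x = λ² - 9 - 7 = 289 - 16 ≡ 7; y = λ·(9 - 7) - 0 ≡ 15. → (7, 15)
4Q: (7, 15) + (7, 4): same x and y₁ ≡ -y₂, so the sum is the point at infinity.
5Q: the point at infinity + (7, 4) = (7, 4) (identity).
6Q: tangent at (7, 4): λ = (3·7² + 8)/(2·4) ≡ 3/8. 8⁻¹ ≡ 12 (mod 19) since 8·12 = 96 ≡ 1, so λ ≡ 3·12 ≡ 17.
  x = λ² - 7 - 7 = 289 - 14 ≡ 9; y = λ·(7 - 9) - 4 ≡ 0. → (9, 0)
7Q: (9, 0) + (7, 4). λ = (4 - 0)/(7 - 9) ≡ 4/17 mod 19. 17⁻¹ ≡ 9 (mod 19) since 17·9 = 153 ≡ 1, so λ ≡ 17.
  x = λ² - 9 - 7 = 289 - 16 ≡ 7; y = λ·(9 - 7) - 0 ≡ 15. → (7, 15)
8Q: (7, 15) + (7, 4): same x and y₁ ≡ -y₂, so the sum is the point at infinity.

O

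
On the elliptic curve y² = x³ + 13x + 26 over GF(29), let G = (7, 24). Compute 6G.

Double-and-add on 6 = (110)₂. Start with G = (7, 24) for the leading 1-bit.
double: tangent at (7, 24): λ = (3·7² + 13)/(2·24) ≡ 15/19. 19⁻¹ ≡ 26 (mod 29) since 19·26 = 494 ≡ 1, so λ ≡ 15·26 ≡ 13.
  x = λ² - 7 - 7 = 169 - 14 ≡ 10; y = λ·(7 - 10) - 24 ≡ 24. → (10, 24)
add G: (10, 24) + (7, 24). λ = (24 - 24)/(7 - 10) ≡ 0/26 mod 29. 26⁻¹ ≡ 19 (mod 29), so λ ≡ 0.
  x = λ² - 10 - 7 = 0 - 17 ≡ 12; y = λ·(10 - 12) - 24 ≡ 5. → (12, 5)
double: tangent at (12, 5): λ = (3·12² + 13)/(2·5) ≡ 10/10. 10⁻¹ ≡ 3 (mod 29) since 10·3 = 30 ≡ 1, so λ ≡ 10·3 ≡ 1.
  x = λ² - 12 - 12 = 1 - 24 ≡ 6; y = λ·(12 - 6) - 5 ≡ 1. → (6, 1)

(6, 1)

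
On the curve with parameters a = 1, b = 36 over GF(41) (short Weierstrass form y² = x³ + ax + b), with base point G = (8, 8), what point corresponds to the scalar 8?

Repeated addition: build up to 8G.
2G: tangent at (8, 8): λ = (3·8² + 1)/(2·8) ≡ 29/16. 16⁻¹ ≡ 18 (mod 41), so λ ≡ 29·18 ≡ 30.
  x = λ² - 8 - 8 = 900 - 16 ≡ 23; y = λ·(8 - 23) - 8 ≡ 34. → (23, 34)
3G: (23, 34) + (8, 8). λ = (8 - 34)/(8 - 23) ≡ 15/26 mod 41. 26⁻¹ ≡ 30 (mod 41) since 26·30 = 780 ≡ 1, so λ ≡ 40.
  x = λ² - 23 - 8 = 1600 - 31 ≡ 11; y = λ·(23 - 11) - 34 ≡ 36. → (11, 36)
4G: (11, 36) + (8, 8). λ = (8 - 36)/(8 - 11) ≡ 13/38 mod 41. 38⁻¹ ≡ 27 (mod 41) since 38·27 = 1026 ≡ 1, so λ ≡ 23.
  x = λ² - 11 - 8 = 529 - 19 ≡ 18; y = λ·(11 - 18) - 36 ≡ 8. → (18, 8)
5G: (18, 8) + (8, 8). λ = (8 - 8)/(8 - 18) ≡ 0/31 mod 41. 31⁻¹ ≡ 4 (mod 41) since 31·4 = 124 ≡ 1, so λ ≡ 0.
  x = λ² - 18 - 8 = 0 - 26 ≡ 15; y = λ·(18 - 15) - 8 ≡ 33. → (15, 33)
6G: (15, 33) + (8, 8). λ = (8 - 33)/(8 - 15) ≡ 16/34 mod 41. 34⁻¹ ≡ 35 (mod 41) since 34·35 = 1190 ≡ 1, so λ ≡ 27.
  x = λ² - 15 - 8 = 729 - 23 ≡ 9; y = λ·(15 - 9) - 33 ≡ 6. → (9, 6)
7G: (9, 6) + (8, 8). λ = (8 - 6)/(8 - 9) ≡ 2/40 mod 41. 40⁻¹ ≡ 40 (mod 41), so λ ≡ 39.
  x = λ² - 9 - 8 = 1521 - 17 ≡ 28; y = λ·(9 - 28) - 6 ≡ 32. → (28, 32)
8G: (28, 32) + (8, 8). λ = (8 - 32)/(8 - 28) ≡ 17/21 mod 41. 21⁻¹ ≡ 2 (mod 41), so λ ≡ 34.
  x = λ² - 28 - 8 = 1156 - 36 ≡ 13; y = λ·(28 - 13) - 32 ≡ 27. → (13, 27)

(13, 27)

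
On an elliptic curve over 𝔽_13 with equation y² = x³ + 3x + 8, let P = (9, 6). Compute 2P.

tangent at (9, 6): λ = (3·9² + 3)/(2·6) ≡ 12/12. 12⁻¹ ≡ 12 (mod 13), so λ ≡ 12·12 ≡ 1.
  x = λ² - 9 - 9 = 1 - 18 ≡ 9; y = λ·(9 - 9) - 6 ≡ 7. → (9, 7)

(9, 7)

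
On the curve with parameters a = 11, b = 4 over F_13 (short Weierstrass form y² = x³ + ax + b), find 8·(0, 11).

(10, 10)

Write Q = (0, 11).
Repeated addition: build up to 8Q.
2Q: tangent at (0, 11): λ = (3·0² + 11)/(2·11) ≡ 11/9. 9⁻¹ ≡ 3 (mod 13), so λ ≡ 11·3 ≡ 7.
  x = λ² - 0 - 0 = 49 - 0 ≡ 10; y = λ·(0 - 10) - 11 ≡ 10. → (10, 10)
3Q: (10, 10) + (0, 11). λ = (11 - 10)/(0 - 10) ≡ 1/3 mod 13. 3⁻¹ ≡ 9 (mod 13), so λ ≡ 9.
  x = λ² - 10 - 0 = 81 - 10 ≡ 6; y = λ·(10 - 6) - 10 ≡ 0. → (6, 0)
4Q: (6, 0) + (0, 11). λ = (11 - 0)/(0 - 6) ≡ 11/7 mod 13. 7⁻¹ ≡ 2 (mod 13), so λ ≡ 9.
  x = λ² - 6 - 0 = 81 - 6 ≡ 10; y = λ·(6 - 10) - 0 ≡ 3. → (10, 3)
5Q: (10, 3) + (0, 11). λ = (11 - 3)/(0 - 10) ≡ 8/3 mod 13. 3⁻¹ ≡ 9 (mod 13), so λ ≡ 7.
  x = λ² - 10 - 0 = 49 - 10 ≡ 0; y = λ·(10 - 0) - 3 ≡ 2. → (0, 2)
6Q: (0, 2) + (0, 11): same x and y₁ ≡ -y₂, so the sum is the point at infinity.
7Q: the point at infinity + (0, 11) = (0, 11) (identity).
8Q: tangent at (0, 11): λ = (3·0² + 11)/(2·11) ≡ 11/9. 9⁻¹ ≡ 3 (mod 13), so λ ≡ 11·3 ≡ 7.
  x = λ² - 0 - 0 = 49 - 0 ≡ 10; y = λ·(0 - 10) - 11 ≡ 10. → (10, 10)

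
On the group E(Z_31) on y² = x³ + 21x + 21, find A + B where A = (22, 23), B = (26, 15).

(22, 23) + (26, 15). λ = (15 - 23)/(26 - 22) ≡ 23/4 mod 31. 4⁻¹ ≡ 8 (mod 31), so λ ≡ 29.
  x = λ² - 22 - 26 = 841 - 48 ≡ 18; y = λ·(22 - 18) - 23 ≡ 0. → (18, 0)

(18, 0)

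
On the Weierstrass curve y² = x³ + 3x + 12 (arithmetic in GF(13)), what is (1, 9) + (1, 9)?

tangent at (1, 9): λ = (3·1² + 3)/(2·9) ≡ 6/5. 5⁻¹ ≡ 8 (mod 13), so λ ≡ 6·8 ≡ 9.
  x = λ² - 1 - 1 = 81 - 2 ≡ 1; y = λ·(1 - 1) - 9 ≡ 4. → (1, 4)

(1, 4)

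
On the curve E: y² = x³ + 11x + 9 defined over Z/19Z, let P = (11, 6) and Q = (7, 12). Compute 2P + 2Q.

(12, 8)

First 2P:
Repeated addition: build up to 2P.
2P: tangent at (11, 6): λ = (3·11² + 11)/(2·6) ≡ 13/12. 12⁻¹ ≡ 8 (mod 19), so λ ≡ 13·8 ≡ 9.
  x = λ² - 11 - 11 = 81 - 22 ≡ 2; y = λ·(11 - 2) - 6 ≡ 18. → (2, 18)
2P = (2, 18).
Next 2Q:
Repeated addition: build up to 2Q.
2Q: tangent at (7, 12): λ = (3·7² + 11)/(2·12) ≡ 6/5. 5⁻¹ ≡ 4 (mod 19), so λ ≡ 6·4 ≡ 5.
  x = λ² - 7 - 7 = 25 - 14 ≡ 11; y = λ·(7 - 11) - 12 ≡ 6. → (11, 6)
2Q = (11, 6).
Finally 2P + 2Q:
(2, 18) + (11, 6). λ = (6 - 18)/(11 - 2) ≡ 7/9 mod 19. 9⁻¹ ≡ 17 (mod 19), so λ ≡ 5.
  x = λ² - 2 - 11 = 25 - 13 ≡ 12; y = λ·(2 - 12) - 18 ≡ 8. → (12, 8)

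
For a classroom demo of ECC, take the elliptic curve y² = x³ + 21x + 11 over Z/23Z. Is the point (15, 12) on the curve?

no

y² = 12² ≡ 6; x³ + 21x + 11 = 3701 ≡ 21 (mod 23). 6 ≠ 21.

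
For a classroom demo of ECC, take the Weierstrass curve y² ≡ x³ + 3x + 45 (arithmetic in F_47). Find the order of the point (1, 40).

2P: tangent at (1, 40): λ = (3·1² + 3)/(2·40) ≡ 6/33. 33⁻¹ ≡ 10 (mod 47) since 33·10 = 330 ≡ 1, so λ ≡ 6·10 ≡ 13.
  x = λ² - 1 - 1 = 169 - 2 ≡ 26; y = λ·(1 - 26) - 40 ≡ 11. → (26, 11)
3P: (26, 11) + (1, 40). λ = (40 - 11)/(1 - 26) ≡ 29/22 mod 47. 22⁻¹ ≡ 15 (mod 47), so λ ≡ 12.
  x = λ² - 26 - 1 = 144 - 27 ≡ 23; y = λ·(26 - 23) - 11 ≡ 25. → (23, 25)
4P: (23, 25) + (1, 40). λ = (40 - 25)/(1 - 23) ≡ 15/25 mod 47. 25⁻¹ ≡ 32 (mod 47), so λ ≡ 10.
  x = λ² - 23 - 1 = 100 - 24 ≡ 29; y = λ·(23 - 29) - 25 ≡ 9. → (29, 9)
5P: (29, 9) + (1, 40). λ = (40 - 9)/(1 - 29) ≡ 31/19 mod 47. 19⁻¹ ≡ 5 (mod 47) since 19·5 = 95 ≡ 1, so λ ≡ 14.
  x = λ² - 29 - 1 = 196 - 30 ≡ 25; y = λ·(29 - 25) - 9 ≡ 0. → (25, 0)
6P: (25, 0) + (1, 40). λ = (40 - 0)/(1 - 25) ≡ 40/23 mod 47. 23⁻¹ ≡ 45 (mod 47), so λ ≡ 14.
  x = λ² - 25 - 1 = 196 - 26 ≡ 29; y = λ·(25 - 29) - 0 ≡ 38. → (29, 38)
7P: (29, 38) + (1, 40). λ = (40 - 38)/(1 - 29) ≡ 2/19 mod 47. 19⁻¹ ≡ 5 (mod 47), so λ ≡ 10.
  x = λ² - 29 - 1 = 100 - 30 ≡ 23; y = λ·(29 - 23) - 38 ≡ 22. → (23, 22)
8P: (23, 22) + (1, 40). λ = (40 - 22)/(1 - 23) ≡ 18/25 mod 47. 25⁻¹ ≡ 32 (mod 47) since 25·32 = 800 ≡ 1, so λ ≡ 12.
  x = λ² - 23 - 1 = 144 - 24 ≡ 26; y = λ·(23 - 26) - 22 ≡ 36. → (26, 36)
9P: (26, 36) + (1, 40). λ = (40 - 36)/(1 - 26) ≡ 4/22 mod 47. 22⁻¹ ≡ 15 (mod 47), so λ ≡ 13.
  x = λ² - 26 - 1 = 169 - 27 ≡ 1; y = λ·(26 - 1) - 36 ≡ 7. → (1, 7)
10P: (1, 7) + (1, 40): same x and y₁ ≡ -y₂, so the sum is the point at infinity.
10P = the point at infinity, so the order is 10.

10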